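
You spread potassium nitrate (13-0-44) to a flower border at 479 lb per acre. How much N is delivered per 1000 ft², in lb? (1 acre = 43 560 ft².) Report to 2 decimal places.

1.43 lb N per thousand sq ft

nitrogen per acre = 479 × 13% = 62.27 lb.
Convert to per 1000 ft²: 62.27 × 0.0229568 = 1.42952 lb.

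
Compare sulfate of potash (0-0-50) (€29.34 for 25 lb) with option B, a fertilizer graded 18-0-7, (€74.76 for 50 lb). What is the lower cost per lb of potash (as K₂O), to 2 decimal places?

€2.35 per lb K₂O (sulfate of potash)

sulfate of potash: K₂O per bag = 25 × 50% = 12.5 lb; cost = 29.34 / 12.5 = €2.3472/lb K₂O.
option B: K₂O per bag = 50 × 7% = 3.5 lb; cost = 74.76 / 3.5 = €21.3600/lb K₂O.
sulfate of potash is cheaper.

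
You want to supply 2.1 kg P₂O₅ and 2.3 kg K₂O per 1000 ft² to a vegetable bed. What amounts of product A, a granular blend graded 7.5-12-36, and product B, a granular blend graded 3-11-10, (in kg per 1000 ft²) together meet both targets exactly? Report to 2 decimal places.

1.56 kg product A, 17.39 kg product B

With a, b = kg per 1000 ft² of product A and product B:
P₂O₅: 0.12·a + 0.11·b = 2.1
K₂O: 0.36·a + 0.1·b = 2.3
Eliminate b: (row1) − 0.11/0.1·(row2) → -0.276·a = -0.43, so a = 1.55797.
Then b = (2.3 − 0.36·1.55797) / 0.1 = 17.3913.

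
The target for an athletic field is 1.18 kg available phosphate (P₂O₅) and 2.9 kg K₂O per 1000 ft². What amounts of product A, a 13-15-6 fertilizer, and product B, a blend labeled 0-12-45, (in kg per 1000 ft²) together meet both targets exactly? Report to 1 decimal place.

3.0 kg product A, 6.0 kg product B

With a, b = kg per 1000 ft² of product A and product B:
P₂O₅: 0.15·a + 0.12·b = 1.18
K₂O: 0.06·a + 0.45·b = 2.9
Solving simultaneously: a = 3.03483, b = 6.0398.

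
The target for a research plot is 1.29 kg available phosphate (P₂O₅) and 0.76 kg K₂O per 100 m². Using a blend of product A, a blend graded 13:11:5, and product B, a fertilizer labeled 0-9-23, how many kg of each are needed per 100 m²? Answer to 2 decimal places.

10.98 kg product A, 0.92 kg product B

Per-100 m² balance (a = product A, b = product B):
P₂O₅: 0.11·a + 0.09·b = 1.29
K₂O: 0.05·a + 0.23·b = 0.76
Eliminate b: (row1) − 0.09/0.23·(row2) → 0.0904348·a = 0.992609, so a = 10.976.
Then b = (0.76 − 0.05·10.976) / 0.23 = 0.918269.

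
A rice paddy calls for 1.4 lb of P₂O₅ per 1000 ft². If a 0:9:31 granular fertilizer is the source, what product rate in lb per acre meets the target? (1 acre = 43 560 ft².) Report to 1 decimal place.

Product per 1000 ft² = 1.4 / 9% = 15.5556 lb.
Convert to per acre: 15.5556 × 43.56 = 677.6 lb.

677.6 lb of product per acre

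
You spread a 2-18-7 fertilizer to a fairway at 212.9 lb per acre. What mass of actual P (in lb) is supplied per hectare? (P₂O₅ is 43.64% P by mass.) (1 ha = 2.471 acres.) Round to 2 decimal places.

P₂O₅ per acre = 212.9 × 18% = 38.322 lb.
Elemental P = 38.322 × 0.4364 = 16.7237 lb per acre.
Convert to per hectare: 16.7237 × 2.471 = 41.3243 lb.

41.32 lb P per hectare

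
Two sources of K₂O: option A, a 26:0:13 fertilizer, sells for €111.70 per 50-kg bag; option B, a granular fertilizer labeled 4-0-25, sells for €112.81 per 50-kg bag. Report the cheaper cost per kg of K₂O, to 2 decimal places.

€9.02 per kg K₂O (option B)

option A: K₂O per bag = 50 × 13% = 6.5 kg; cost = 111.70 / 6.5 = €17.1846/kg K₂O.
option B: K₂O per bag = 50 × 25% = 12.5 kg; cost = 112.81 / 12.5 = €9.0248/kg K₂O.
option B is cheaper.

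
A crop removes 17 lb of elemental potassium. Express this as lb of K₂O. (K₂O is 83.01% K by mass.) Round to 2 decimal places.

K₂O = 17 / 0.8301 = 20.4795 lb.

20.48 lb K₂O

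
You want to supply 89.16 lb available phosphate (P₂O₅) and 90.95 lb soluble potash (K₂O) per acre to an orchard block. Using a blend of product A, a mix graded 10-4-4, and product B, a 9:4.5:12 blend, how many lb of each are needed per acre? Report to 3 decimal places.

2202.150 lb product A, 23.867 lb product B

With a, b = lb per acre of product A and product B:
P₂O₅: 0.04·a + 0.045·b = 89.16
K₂O: 0.04·a + 0.12·b = 90.95
Eliminate b: (row1) − 0.045/0.12·(row2) → 0.025·a = 55.0537, so a = 2202.15.
Then b = (90.95 − 0.04·2202.15) / 0.12 = 23.8667.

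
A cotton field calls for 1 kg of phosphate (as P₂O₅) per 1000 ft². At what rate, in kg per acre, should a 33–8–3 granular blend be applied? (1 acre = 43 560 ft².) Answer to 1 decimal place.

544.5 kg of product per acre

Product per 1000 ft² = 1 / 8% = 12.5 kg.
Convert to per acre: 12.5 × 43.56 = 544.5 kg.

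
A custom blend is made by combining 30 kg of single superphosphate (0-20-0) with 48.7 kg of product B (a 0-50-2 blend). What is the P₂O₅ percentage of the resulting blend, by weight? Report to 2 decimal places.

Total mass = 30 + 48.7 = 78.7 kg.
P₂O₅ mass = 20%×30 + 50%×48.7 = 30.35 kg.
% P₂O₅ = 30.35 / 78.7 = 38.5642%.

38.56% P₂O₅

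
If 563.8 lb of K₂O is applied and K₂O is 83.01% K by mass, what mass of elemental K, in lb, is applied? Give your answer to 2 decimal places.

K = 563.8 × 0.8301 = 468.0104 lb.

468.01 lb K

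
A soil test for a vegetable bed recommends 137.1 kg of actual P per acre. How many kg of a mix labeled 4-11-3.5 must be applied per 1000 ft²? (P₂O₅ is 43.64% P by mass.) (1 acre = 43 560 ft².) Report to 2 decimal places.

65.57 kg of product per thousand sq ft

As P₂O₅: 137.1 / 0.4364 = 314.161 kg per acre.
Product per acre = 314.161 / 11% = 2856.01 kg.
Convert to per 1000 ft²: 2856.01 × 0.0229568 = 65.565 kg.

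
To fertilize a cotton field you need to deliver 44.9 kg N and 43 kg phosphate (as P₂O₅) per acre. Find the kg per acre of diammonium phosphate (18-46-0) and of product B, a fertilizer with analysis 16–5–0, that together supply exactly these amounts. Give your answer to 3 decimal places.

71.749 kg diammonium phosphate, 199.907 kg product B

Per-acre balance (a = diammonium phosphate, b = product B):
N: 0.18·a + 0.16·b = 44.9
P₂O₅: 0.46·a + 0.05·b = 43
Eliminate b: (row1) − 0.16/0.05·(row2) → -1.292·a = -92.7, so a = 71.7492.
Then b = (43 − 0.46·71.7492) / 0.05 = 199.9071.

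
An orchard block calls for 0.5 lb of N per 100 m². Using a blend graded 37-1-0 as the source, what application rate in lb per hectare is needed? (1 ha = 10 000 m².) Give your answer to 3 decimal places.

135.135 lb of product per hectare

Product per 100 m² = 0.5 / 37% = 1.35135 lb.
Convert to per hectare: 1.35135 × 100 = 135.1351 lb.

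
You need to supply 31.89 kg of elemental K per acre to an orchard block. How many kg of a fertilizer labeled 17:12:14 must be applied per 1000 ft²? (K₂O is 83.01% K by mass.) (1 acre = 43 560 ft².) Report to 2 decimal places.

6.30 kg of product per thousand sq ft

As K₂O: 31.89 / 0.8301 = 38.4171 kg per acre.
Product per acre = 38.4171 / 14% = 274.408 kg.
Convert to per 1000 ft²: 274.408 × 0.0229568 = 6.29953 kg.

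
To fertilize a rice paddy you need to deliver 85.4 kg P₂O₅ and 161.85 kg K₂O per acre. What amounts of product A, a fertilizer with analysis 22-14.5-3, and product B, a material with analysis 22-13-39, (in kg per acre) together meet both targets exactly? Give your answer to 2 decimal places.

232.96 kg product A, 397.08 kg product B

With a, b = kg per acre of product A and product B:
P₂O₅: 0.145·a + 0.13·b = 85.4
K₂O: 0.03·a + 0.39·b = 161.85
Eliminate b: (row1) − 0.13/0.39·(row2) → 0.135·a = 31.45, so a = 232.963.
Then b = (161.85 − 0.03·232.963) / 0.39 = 397.0798.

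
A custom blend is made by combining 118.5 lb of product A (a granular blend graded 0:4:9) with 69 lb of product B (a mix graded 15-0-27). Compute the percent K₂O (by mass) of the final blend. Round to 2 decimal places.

Total mass = 118.5 + 69 = 187.5 lb.
K₂O mass = 9%×118.5 + 27%×69 = 29.295 lb.
% K₂O = 29.295 / 187.5 = 15.624%.

15.62% K₂O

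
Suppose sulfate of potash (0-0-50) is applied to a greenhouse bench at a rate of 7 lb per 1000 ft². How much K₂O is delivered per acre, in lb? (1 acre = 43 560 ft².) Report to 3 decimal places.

152.460 lb K₂O per acre

K₂O per 1000 ft² = 7 × 50% = 3.5 lb.
Convert to per acre: 3.5 × 43.56 = 152.46 lb.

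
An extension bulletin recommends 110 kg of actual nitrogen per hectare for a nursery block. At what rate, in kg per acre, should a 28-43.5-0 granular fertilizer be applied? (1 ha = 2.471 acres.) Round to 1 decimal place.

159.0 kg of product per acre

Product per hectare = 110 / 28% = 392.857 kg.
Convert to per acre: 392.857 × 0.404694 = 158.987 kg.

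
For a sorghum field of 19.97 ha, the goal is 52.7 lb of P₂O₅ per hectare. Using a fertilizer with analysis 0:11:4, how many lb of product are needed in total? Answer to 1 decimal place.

Product per hectare = 52.7 / 11% = 479.091 lb.
Total product = 479.091 × 19.97 = 9567.445 lb.

9567.4 lb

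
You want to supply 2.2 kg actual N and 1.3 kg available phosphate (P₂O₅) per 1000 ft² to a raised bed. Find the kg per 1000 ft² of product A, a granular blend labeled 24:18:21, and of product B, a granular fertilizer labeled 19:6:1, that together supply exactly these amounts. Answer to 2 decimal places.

5.81 kg product A, 4.24 kg product B

Per-1000 ft² balance (a = product A, b = product B):
N: 0.24·a + 0.19·b = 2.2
P₂O₅: 0.18·a + 0.06·b = 1.3
From row1: a = (2.2 − 0.19·b) / 0.24.
Into row2: 0.18·(2.2 − 0.19·b)/0.24 + 0.06·b = 1.3 → b = 4.24242, a = 5.80808.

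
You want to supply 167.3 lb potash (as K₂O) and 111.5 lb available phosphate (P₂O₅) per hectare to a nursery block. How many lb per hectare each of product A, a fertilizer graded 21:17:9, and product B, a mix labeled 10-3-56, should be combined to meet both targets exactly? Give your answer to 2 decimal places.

620.77 lb product A, 198.98 lb product B

Per-hectare balance (a = product A, b = product B):
K₂O: 0.09·a + 0.56·b = 167.3
P₂O₅: 0.17·a + 0.03·b = 111.5
Solving simultaneously: a = 620.768, b = 198.984.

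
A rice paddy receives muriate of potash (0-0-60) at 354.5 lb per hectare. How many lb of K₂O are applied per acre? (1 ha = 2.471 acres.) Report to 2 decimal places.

K₂O per hectare = 354.5 × 60% = 212.7 lb.
Convert to per acre: 212.7 × 0.404694 = 86.0785 lb.

86.08 lb K₂O per acre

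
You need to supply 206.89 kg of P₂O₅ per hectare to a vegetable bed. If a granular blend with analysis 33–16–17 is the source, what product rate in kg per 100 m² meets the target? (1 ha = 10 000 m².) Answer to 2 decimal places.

Product per hectare = 206.89 / 16% = 1293.06 kg.
Convert to per 100 m²: 1293.06 × 0.01 = 12.9306 kg.

12.93 kg of product per hundred sq m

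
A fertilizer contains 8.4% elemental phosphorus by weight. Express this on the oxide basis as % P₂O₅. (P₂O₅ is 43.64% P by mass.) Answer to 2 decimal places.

19.25% P₂O₅

%P₂O₅ = 8.4 / 0.4364 = 19.2484%.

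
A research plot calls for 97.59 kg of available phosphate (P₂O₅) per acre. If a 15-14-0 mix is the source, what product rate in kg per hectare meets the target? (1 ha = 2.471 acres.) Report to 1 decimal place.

1722.5 kg of product per hectare

Product per acre = 97.59 / 14% = 697.071 kg.
Convert to per hectare: 697.071 × 2.471 = 1722.46 kg.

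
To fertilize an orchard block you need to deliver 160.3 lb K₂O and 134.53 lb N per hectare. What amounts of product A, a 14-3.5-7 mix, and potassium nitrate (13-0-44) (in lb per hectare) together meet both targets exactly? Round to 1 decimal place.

730.6 lb product A, 248.1 lb potassium nitrate

Per-hectare balance (a = product A, b = potassium nitrate):
K₂O: 0.07·a + 0.44·b = 160.3
N: 0.14·a + 0.13·b = 134.53
Eliminate b: (row1) − 0.44/0.13·(row2) → -0.403846·a = -295.032, so a = 730.556.
Then b = (134.53 − 0.14·730.556) / 0.13 = 248.093.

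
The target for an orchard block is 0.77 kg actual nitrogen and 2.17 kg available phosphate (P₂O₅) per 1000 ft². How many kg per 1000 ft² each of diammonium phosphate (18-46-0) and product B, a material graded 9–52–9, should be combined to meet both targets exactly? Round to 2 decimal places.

Per-1000 ft² balance (a = diammonium phosphate, b = product B):
N: 0.18·a + 0.09·b = 0.77
P₂O₅: 0.46·a + 0.52·b = 2.17
Eliminate b: (row1) − 0.09/0.52·(row2) → 0.100385·a = 0.394423, so a = 3.92912.
Then b = (2.17 − 0.46·3.92912) / 0.52 = 0.697318.

3.93 kg diammonium phosphate, 0.70 kg product B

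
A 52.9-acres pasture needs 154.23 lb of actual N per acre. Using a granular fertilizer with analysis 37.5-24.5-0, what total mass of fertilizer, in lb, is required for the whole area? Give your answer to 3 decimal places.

Product per acre = 154.23 / 37.5% = 411.28 lb.
Total product = 411.28 × 52.9 = 21756.712 lb.

21756.712 lb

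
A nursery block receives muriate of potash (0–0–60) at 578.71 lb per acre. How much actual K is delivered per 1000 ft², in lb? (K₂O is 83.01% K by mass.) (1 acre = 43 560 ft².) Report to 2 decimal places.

K₂O per acre = 578.71 × 60% = 347.226 lb.
Elemental K = 347.226 × 0.8301 = 288.232 lb per acre.
Convert to per 1000 ft²: 288.232 × 0.0229568 = 6.6169 lb.

6.62 lb K per thousand sq ft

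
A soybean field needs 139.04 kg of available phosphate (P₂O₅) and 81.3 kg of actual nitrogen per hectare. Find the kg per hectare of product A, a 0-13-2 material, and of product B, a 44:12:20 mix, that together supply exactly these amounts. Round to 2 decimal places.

898.98 kg product A, 184.77 kg product B

Let a = kg of product A, b = kg of product B (per hectare).
P₂O₅: 0.13·a + 0.12·b = 139.04
N: 0·a + 0.44·b = 81.3
Solving simultaneously: a = 898.979, b = 184.773.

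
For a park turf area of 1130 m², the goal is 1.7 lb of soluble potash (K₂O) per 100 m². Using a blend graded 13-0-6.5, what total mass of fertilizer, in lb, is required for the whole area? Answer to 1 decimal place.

Product per 100 m² = 1.7 / 6.5% = 26.1538 lb.
Total product = 26.1538 × 1130 / 100 = 295.538 lb.

295.5 lb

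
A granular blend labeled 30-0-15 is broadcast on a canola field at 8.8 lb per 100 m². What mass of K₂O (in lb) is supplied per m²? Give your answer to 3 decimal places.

K₂O per 100 m² = 8.8 × 15% = 1.32 lb.
Convert to per m²: 1.32 × 0.01 = 0.0132 lb.

0.013 lb K₂O per sq m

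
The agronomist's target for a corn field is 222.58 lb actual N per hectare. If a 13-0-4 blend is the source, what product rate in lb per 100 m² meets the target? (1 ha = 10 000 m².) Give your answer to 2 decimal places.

17.12 lb of product per hundred sq m

Product per hectare = 222.58 / 13% = 1712.15 lb.
Convert to per 100 m²: 1712.15 × 0.01 = 17.1215 lb.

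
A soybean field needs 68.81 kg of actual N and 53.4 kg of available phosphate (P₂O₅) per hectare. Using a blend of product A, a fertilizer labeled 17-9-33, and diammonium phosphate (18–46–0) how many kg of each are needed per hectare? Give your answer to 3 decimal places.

With a, b = kg per hectare of product A and diammonium phosphate:
N: 0.17·a + 0.18·b = 68.81
P₂O₅: 0.09·a + 0.46·b = 53.4
Eliminate a: (row1) − 0.17/0.09·(row2) → -0.688889·b = -32.0567, so b = 46.5339.
Back-substitute: a = (68.81 − 0.18·46.5339) / 0.17 = 355.4935.

355.494 kg product A, 46.534 kg diammonium phosphate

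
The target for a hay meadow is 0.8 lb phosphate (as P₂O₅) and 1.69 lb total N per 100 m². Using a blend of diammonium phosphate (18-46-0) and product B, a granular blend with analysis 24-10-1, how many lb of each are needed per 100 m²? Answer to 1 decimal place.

0.2 lb diammonium phosphate, 6.9 lb product B

Per-100 m² balance (a = diammonium phosphate, b = product B):
P₂O₅: 0.46·a + 0.1·b = 0.8
N: 0.18·a + 0.24·b = 1.69
Eliminate b: (row1) − 0.1/0.24·(row2) → 0.385·a = 0.0958333, so a = 0.248918.
Then b = (1.69 − 0.18·0.248918) / 0.24 = 6.85498.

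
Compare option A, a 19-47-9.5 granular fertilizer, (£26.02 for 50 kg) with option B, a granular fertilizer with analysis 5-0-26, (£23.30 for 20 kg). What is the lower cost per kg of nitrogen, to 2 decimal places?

option A: N per bag = 50 × 19% = 9.5 kg; cost = 26.02 / 9.5 = £2.7389/kg N.
option B: N per bag = 20 × 5% = 1 kg; cost = 23.30 / 1 = £23.3000/kg N.
option A is cheaper.

£2.74 per kg N (option A)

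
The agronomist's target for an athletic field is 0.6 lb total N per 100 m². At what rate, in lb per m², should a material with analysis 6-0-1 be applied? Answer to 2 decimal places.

Product per 100 m² = 0.6 / 6% = 10 lb.
Convert to per m²: 10 × 0.01 = 0.1 lb.

0.10 lb of product per sq m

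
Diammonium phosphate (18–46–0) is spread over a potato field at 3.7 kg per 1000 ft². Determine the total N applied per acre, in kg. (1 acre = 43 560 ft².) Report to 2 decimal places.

29.01 kg N per acre

nitrogen per 1000 ft² = 3.7 × 18% = 0.666 kg.
Convert to per acre: 0.666 × 43.56 = 29.011 kg.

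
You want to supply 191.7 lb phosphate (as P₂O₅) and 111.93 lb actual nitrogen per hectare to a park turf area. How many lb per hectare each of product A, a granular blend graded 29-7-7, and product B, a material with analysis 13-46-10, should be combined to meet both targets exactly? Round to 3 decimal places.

With a, b = lb per hectare of product A and product B:
P₂O₅: 0.07·a + 0.46·b = 191.7
N: 0.29·a + 0.13·b = 111.93
From row1: a = (191.7 − 0.46·b) / 0.07.
Into row2: 0.29·(191.7 − 0.46·b)/0.07 + 0.13·b = 111.93 → b = 384.2148, a = 213.7313.

213.731 lb product A, 384.215 lb product B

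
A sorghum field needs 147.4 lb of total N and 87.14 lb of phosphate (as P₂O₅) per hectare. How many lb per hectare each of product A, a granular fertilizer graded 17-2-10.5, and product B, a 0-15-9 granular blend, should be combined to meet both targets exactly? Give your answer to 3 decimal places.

With a, b = lb per hectare of product A and product B:
N: 0.17·a + 0·b = 147.4
P₂O₅: 0.02·a + 0.15·b = 87.14
Eliminate a: (row1) − 0.17/0.02·(row2) → -1.275·b = -593.29, so b = 465.32549.
Back-substitute: a = (147.4 − 0·465.32549) / 0.17 = 867.0588.

867.059 lb product A, 465.325 lb product B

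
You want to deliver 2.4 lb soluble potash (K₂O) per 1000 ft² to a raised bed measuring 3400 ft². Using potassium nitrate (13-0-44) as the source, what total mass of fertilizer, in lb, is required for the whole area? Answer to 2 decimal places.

Product per 1000 ft² = 2.4 / 44% = 5.45455 lb.
Total product = 5.45455 × 3400 / 1000 = 18.5455 lb.

18.55 lb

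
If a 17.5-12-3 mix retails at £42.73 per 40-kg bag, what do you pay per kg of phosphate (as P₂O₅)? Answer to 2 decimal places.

£8.90 per kg P₂O₅

P₂O₅ in bag = 40 × 12% = 4.8 kg.
Cost per kg P₂O₅ = £42.73 / 4.8 = £8.9021.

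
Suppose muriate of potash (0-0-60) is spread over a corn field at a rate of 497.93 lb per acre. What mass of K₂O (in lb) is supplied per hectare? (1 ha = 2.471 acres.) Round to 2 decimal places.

738.23 lb K₂O per hectare

K₂O per acre = 497.93 × 60% = 298.758 lb.
Convert to per hectare: 298.758 × 2.471 = 738.231 lb.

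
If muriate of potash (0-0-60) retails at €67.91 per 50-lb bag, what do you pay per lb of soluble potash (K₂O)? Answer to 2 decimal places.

K₂O in bag = 50 × 60% = 30 lb.
Cost per lb K₂O = €67.91 / 30 = €2.2637.

€2.26 per lb K₂O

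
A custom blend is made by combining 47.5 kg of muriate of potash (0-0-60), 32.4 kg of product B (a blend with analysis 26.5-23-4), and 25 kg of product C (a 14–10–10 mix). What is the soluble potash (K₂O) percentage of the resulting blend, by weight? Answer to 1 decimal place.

30.8% K₂O

Total mass = 47.5 + 32.4 + 25 = 104.9 kg.
K₂O mass = 60%×47.5 + 4%×32.4 + 10%×25 = 32.296 kg.
% K₂O = 32.296 / 104.9 = 30.7874%.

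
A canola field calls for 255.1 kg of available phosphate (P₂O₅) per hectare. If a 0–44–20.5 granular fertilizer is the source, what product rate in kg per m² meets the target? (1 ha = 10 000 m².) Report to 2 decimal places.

Product per hectare = 255.1 / 44% = 579.773 kg.
Convert to per m²: 579.773 × 0.0001 = 0.0579773 kg.

0.06 kg of product per sq m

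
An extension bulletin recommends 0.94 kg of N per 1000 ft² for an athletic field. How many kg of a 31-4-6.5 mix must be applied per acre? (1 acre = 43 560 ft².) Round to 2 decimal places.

Product per 1000 ft² = 0.94 / 31% = 3.03226 kg.
Convert to per acre: 3.03226 × 43.56 = 132.085 kg.

132.09 kg of product per acre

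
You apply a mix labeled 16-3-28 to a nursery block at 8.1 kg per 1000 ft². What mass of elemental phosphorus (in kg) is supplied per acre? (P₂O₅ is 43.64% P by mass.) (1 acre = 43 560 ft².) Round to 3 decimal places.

P₂O₅ per 1000 ft² = 8.1 × 3% = 0.243 kg.
Elemental P = 0.243 × 0.4364 = 0.106045 kg per 1000 ft².
Convert to per acre: 0.106045 × 43.56 = 4.61933 kg.

4.619 kg P per acre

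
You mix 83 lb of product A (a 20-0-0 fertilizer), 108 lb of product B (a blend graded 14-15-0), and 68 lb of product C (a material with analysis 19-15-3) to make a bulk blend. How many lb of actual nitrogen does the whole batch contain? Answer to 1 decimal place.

44.6 lb N

N mass = 20%×83 + 14%×108 + 19%×68 = 44.64 lb.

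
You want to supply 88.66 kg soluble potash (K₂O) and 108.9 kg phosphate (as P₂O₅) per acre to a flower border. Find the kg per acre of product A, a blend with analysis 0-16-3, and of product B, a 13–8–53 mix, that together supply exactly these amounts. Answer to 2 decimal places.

With a, b = kg per acre of product A and product B:
K₂O: 0.03·a + 0.53·b = 88.66
P₂O₅: 0.16·a + 0.08·b = 108.9
Eliminate b: (row1) − 0.53/0.08·(row2) → -1.03·a = -632.803, so a = 614.371.
Then b = (108.9 − 0.16·614.371) / 0.08 = 132.507.

614.37 kg product A, 132.51 kg product B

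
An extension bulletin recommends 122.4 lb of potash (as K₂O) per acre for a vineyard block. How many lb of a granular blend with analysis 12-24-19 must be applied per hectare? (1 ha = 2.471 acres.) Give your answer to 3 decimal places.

Product per acre = 122.4 / 19% = 644.211 lb.
Convert to per hectare: 644.211 × 2.471 = 1591.8442 lb.

1591.844 lb of product per hectare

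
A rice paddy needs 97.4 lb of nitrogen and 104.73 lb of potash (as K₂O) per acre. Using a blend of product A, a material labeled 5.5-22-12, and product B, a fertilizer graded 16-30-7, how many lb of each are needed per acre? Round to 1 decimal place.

647.5 lb product A, 386.2 lb product B

Per-acre balance (a = product A, b = product B):
N: 0.055·a + 0.16·b = 97.4
K₂O: 0.12·a + 0.07·b = 104.73
Eliminate a: (row1) − 0.055/0.12·(row2) → 0.127917·b = 49.3987, so b = 386.179.
Back-substitute: a = (97.4 − 0.16·386.179) / 0.055 = 647.479.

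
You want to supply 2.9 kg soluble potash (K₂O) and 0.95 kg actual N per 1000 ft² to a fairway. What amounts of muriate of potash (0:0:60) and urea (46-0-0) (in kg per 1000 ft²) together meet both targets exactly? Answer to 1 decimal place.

Let a = kg of muriate of potash, b = kg of urea (per 1000 ft²).
K₂O: 0.6·a + 0·b = 2.9
N: 0·a + 0.46·b = 0.95
Solving simultaneously: a = 4.83333, b = 2.06522.

4.8 kg muriate of potash, 2.1 kg urea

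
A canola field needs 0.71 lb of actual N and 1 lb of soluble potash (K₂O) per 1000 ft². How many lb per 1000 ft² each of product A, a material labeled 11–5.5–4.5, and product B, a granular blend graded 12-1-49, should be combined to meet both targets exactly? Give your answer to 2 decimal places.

4.70 lb product A, 1.61 lb product B

Per-1000 ft² balance (a = product A, b = product B):
N: 0.11·a + 0.12·b = 0.71
K₂O: 0.045·a + 0.49·b = 1
From row1: a = (0.71 − 0.12·b) / 0.11.
Into row2: 0.045·(0.71 − 0.12·b)/0.11 + 0.49·b = 1 → b = 1.60928, a = 4.69897.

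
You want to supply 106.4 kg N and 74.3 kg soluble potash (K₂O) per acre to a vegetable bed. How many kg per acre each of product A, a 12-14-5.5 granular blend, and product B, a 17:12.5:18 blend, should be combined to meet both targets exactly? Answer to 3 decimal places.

Let a = kg of product A, b = kg of product B (per acre).
N: 0.12·a + 0.17·b = 106.4
K₂O: 0.055·a + 0.18·b = 74.3
From row1: a = (106.4 − 0.17·b) / 0.12.
Into row2: 0.055·(106.4 − 0.17·b)/0.12 + 0.18·b = 74.3 → b = 250.1224, a = 532.3265.

532.327 kg product A, 250.122 kg product B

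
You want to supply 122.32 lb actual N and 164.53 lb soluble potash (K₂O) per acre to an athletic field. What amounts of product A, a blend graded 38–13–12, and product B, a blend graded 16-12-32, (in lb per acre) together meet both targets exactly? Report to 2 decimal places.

125.17 lb product A, 467.22 lb product B

Let a = lb of product A, b = lb of product B (per acre).
N: 0.38·a + 0.16·b = 122.32
K₂O: 0.12·a + 0.32·b = 164.53
Eliminate a: (row1) − 0.38/0.12·(row2) → -0.853333·b = -398.692, so b = 467.217.
Back-substitute: a = (122.32 − 0.16·467.217) / 0.38 = 125.172.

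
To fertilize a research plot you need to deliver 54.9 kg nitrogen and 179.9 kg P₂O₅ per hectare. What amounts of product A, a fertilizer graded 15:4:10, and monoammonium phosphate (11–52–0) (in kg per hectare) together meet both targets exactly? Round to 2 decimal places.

119.01 kg product A, 336.81 kg monoammonium phosphate

Let a = kg of product A, b = kg of monoammonium phosphate (per hectare).
N: 0.15·a + 0.11·b = 54.9
P₂O₅: 0.04·a + 0.52·b = 179.9
From row1: a = (54.9 − 0.11·b) / 0.15.
Into row2: 0.04·(54.9 − 0.11·b)/0.15 + 0.52·b = 179.9 → b = 336.807, a = 119.008.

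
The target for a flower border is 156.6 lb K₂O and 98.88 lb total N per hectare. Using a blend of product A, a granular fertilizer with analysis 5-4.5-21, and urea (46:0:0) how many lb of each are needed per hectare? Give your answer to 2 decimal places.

With a, b = lb per hectare of product A and urea:
K₂O: 0.21·a + 0·b = 156.6
N: 0.05·a + 0.46·b = 98.88
From row1: a = (156.6 − 0·b) / 0.21.
Into row2: 0.05·(156.6 − 0·b)/0.21 + 0.46·b = 98.88 → b = 133.901, a = 745.714.

745.71 lb product A, 133.90 lb urea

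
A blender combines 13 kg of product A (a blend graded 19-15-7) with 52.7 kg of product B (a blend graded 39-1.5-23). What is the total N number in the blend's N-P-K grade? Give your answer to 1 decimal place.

35.0% N

Total mass = 13 + 52.7 = 65.7 kg.
N mass = 19%×13 + 39%×52.7 = 23.023 kg.
% N = 23.023 / 65.7 = 35.0426%.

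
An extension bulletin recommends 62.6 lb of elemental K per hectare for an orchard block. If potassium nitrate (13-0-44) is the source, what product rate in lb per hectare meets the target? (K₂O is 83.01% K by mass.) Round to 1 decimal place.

As K₂O: 62.6 / 0.8301 = 75.4126 lb per hectare.
Product per hectare = 75.4126 / 44% = 171.392 lb.

171.4 lb of product per hectare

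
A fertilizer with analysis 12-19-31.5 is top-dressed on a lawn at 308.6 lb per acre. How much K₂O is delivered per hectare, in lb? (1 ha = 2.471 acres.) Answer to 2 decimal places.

240.20 lb K₂O per hectare

K₂O per acre = 308.6 × 31.5% = 97.209 lb.
Convert to per hectare: 97.209 × 2.471 = 240.203 lb.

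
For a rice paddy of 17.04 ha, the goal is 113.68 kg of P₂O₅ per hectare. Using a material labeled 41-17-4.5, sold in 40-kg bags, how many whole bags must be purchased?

Product per hectare = 113.68 / 17% = 668.706 kg.
Total product = 668.706 × 17.04 = 11394.7 kg.
Bags = ⌈11394.7 / 40⌉ = 285.

285 bags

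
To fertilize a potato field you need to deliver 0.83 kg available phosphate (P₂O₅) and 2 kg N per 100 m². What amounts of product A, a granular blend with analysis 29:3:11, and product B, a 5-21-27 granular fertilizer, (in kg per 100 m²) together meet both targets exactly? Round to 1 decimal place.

With a, b = kg per 100 m² of product A and product B:
P₂O₅: 0.03·a + 0.21·b = 0.83
N: 0.29·a + 0.05·b = 2
Solving simultaneously: a = 6.37205, b = 3.04209.

6.4 kg product A, 3.0 kg product B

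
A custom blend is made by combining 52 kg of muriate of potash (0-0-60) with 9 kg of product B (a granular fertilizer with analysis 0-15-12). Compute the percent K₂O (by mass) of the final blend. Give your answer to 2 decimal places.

Total mass = 52 + 9 = 61 kg.
K₂O mass = 60%×52 + 12%×9 = 32.28 kg.
% K₂O = 32.28 / 61 = 52.918%.

52.92% K₂O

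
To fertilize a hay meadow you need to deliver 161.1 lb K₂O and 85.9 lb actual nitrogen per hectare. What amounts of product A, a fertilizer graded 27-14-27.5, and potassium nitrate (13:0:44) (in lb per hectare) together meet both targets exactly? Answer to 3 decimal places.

202.926 lb product A, 239.308 lb potassium nitrate

Let a = lb of product A, b = lb of potassium nitrate (per hectare).
K₂O: 0.275·a + 0.44·b = 161.1
N: 0.27·a + 0.13·b = 85.9
Eliminate a: (row1) − 0.275/0.27·(row2) → 0.307593·b = 73.6093, so b = 239.3076.
Back-substitute: a = (161.1 − 0.44·239.3076) / 0.275 = 202.9259.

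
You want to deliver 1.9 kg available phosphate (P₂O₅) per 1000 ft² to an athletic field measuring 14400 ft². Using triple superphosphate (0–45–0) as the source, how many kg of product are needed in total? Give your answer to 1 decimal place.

Product per 1000 ft² = 1.9 / 45% = 4.22222 kg.
Total product = 4.22222 × 14400 / 1000 = 60.8 kg.

60.8 kg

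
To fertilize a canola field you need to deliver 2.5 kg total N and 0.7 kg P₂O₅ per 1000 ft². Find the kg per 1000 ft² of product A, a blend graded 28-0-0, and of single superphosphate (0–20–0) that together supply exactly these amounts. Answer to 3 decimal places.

Let a = kg of product A, b = kg of single superphosphate (per 1000 ft²).
N: 0.28·a + 0·b = 2.5
P₂O₅: 0·a + 0.2·b = 0.7
Solving simultaneously: a = 8.92857, b = 3.5.

8.929 kg product A, 3.500 kg single superphosphate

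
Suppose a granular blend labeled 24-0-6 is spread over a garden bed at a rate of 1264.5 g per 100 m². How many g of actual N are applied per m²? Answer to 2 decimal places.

nitrogen per 100 m² = 1264.5 × 24% = 303.48 g.
Convert to per m²: 303.48 × 0.01 = 3.0348 g.

3.03 g N per sq m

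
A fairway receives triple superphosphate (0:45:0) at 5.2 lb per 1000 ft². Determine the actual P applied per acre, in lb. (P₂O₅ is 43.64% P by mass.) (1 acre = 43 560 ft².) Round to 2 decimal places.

44.48 lb P per acre

P₂O₅ per 1000 ft² = 5.2 × 45% = 2.34 lb.
Elemental P = 2.34 × 0.4364 = 1.02118 lb per 1000 ft².
Convert to per acre: 1.02118 × 43.56 = 44.4824 lb.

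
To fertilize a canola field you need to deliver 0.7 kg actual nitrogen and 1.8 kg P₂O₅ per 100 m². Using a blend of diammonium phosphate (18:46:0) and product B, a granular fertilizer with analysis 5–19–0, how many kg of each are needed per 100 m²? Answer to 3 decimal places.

Per-100 m² balance (a = diammonium phosphate, b = product B):
N: 0.18·a + 0.05·b = 0.7
P₂O₅: 0.46·a + 0.19·b = 1.8
Eliminate b: (row1) − 0.05/0.19·(row2) → 0.0589474·a = 0.226316, so a = 3.83929.
Then b = (1.8 − 0.46·3.83929) / 0.19 = 0.178571.

3.839 kg diammonium phosphate, 0.179 kg product B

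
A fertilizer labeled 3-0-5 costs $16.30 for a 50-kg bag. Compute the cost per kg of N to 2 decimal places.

$10.87 per kg N

N in bag = 50 × 3% = 1.5 kg.
Cost per kg N = $16.30 / 1.5 = $10.8667.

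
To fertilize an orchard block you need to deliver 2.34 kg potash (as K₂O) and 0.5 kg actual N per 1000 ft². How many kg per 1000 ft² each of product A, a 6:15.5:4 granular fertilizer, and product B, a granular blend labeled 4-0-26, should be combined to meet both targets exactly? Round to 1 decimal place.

Let a = kg of product A, b = kg of product B (per 1000 ft²).
K₂O: 0.04·a + 0.26·b = 2.34
N: 0.06·a + 0.04·b = 0.5
Eliminate b: (row1) − 0.26/0.04·(row2) → -0.35·a = -0.91, so a = 2.6.
Then b = (0.5 − 0.06·2.6) / 0.04 = 8.6.

2.6 kg product A, 8.6 kg product B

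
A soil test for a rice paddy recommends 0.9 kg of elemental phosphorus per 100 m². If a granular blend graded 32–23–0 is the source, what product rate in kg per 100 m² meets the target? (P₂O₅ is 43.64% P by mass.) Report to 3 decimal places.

8.967 kg of product per hundred sq m

As P₂O₅: 0.9 / 0.4364 = 2.06233 kg per 100 m².
Product per 100 m² = 2.06233 / 23% = 8.96664 kg.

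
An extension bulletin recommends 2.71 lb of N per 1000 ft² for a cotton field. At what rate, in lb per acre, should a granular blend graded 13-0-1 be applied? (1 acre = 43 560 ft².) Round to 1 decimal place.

908.1 lb of product per acre

Product per 1000 ft² = 2.71 / 13% = 20.8462 lb.
Convert to per acre: 20.8462 × 43.56 = 908.058 lb.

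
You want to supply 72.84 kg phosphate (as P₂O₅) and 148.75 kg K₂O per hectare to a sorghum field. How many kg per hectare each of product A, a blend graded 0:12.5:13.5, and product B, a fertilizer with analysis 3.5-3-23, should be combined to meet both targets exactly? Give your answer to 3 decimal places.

Per-hectare balance (a = product A, b = product B):
P₂O₅: 0.125·a + 0.03·b = 72.84
K₂O: 0.135·a + 0.23·b = 148.75
Eliminate a: (row1) − 0.125/0.135·(row2) → -0.182963·b = -64.8915, so b = 354.67004.
Back-substitute: a = (72.84 − 0.03·354.67004) / 0.125 = 497.5992.

497.599 kg product A, 354.670 kg product B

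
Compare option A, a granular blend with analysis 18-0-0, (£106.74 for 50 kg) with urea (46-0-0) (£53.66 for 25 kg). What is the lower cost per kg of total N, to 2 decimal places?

£4.67 per kg N (urea)

option A: N per bag = 50 × 18% = 9 kg; cost = 106.74 / 9 = £11.8600/kg N.
urea: N per bag = 25 × 46% = 11.5 kg; cost = 53.66 / 11.5 = £4.6661/kg N.
urea is cheaper.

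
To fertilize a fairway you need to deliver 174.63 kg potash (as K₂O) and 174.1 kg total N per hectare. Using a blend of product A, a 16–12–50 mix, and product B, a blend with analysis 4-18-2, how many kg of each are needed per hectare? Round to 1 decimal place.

Let a = kg of product A, b = kg of product B (per hectare).
K₂O: 0.5·a + 0.02·b = 174.63
N: 0.16·a + 0.04·b = 174.1
Eliminate b: (row1) − 0.02/0.04·(row2) → 0.42·a = 87.58, so a = 208.524.
Then b = (174.1 − 0.16·208.524) / 0.04 = 3518.405.

208.5 kg product A, 3518.4 kg product B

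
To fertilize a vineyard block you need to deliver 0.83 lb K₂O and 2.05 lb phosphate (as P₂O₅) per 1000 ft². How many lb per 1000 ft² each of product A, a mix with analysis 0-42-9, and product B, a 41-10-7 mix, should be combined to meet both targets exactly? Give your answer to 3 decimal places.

Let a = lb of product A, b = lb of product B (per 1000 ft²).
K₂O: 0.09·a + 0.07·b = 0.83
P₂O₅: 0.42·a + 0.1·b = 2.05
From row1: a = (0.83 − 0.07·b) / 0.09.
Into row2: 0.42·(0.83 − 0.07·b)/0.09 + 0.1·b = 2.05 → b = 8.04412, a = 2.96569.

2.966 lb product A, 8.044 lb product B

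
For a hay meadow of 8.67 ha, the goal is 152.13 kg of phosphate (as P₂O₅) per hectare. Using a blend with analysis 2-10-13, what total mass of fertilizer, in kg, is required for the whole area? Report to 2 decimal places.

Product per hectare = 152.13 / 10% = 1521.3 kg.
Total product = 1521.3 × 8.67 = 13189.671 kg.

13189.67 kg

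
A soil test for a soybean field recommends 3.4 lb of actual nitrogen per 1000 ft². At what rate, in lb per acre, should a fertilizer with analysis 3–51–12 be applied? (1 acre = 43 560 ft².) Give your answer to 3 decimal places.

Product per 1000 ft² = 3.4 / 3% = 113.333 lb.
Convert to per acre: 113.333 × 43.56 = 4936.8 lb.

4936.800 lb of product per acre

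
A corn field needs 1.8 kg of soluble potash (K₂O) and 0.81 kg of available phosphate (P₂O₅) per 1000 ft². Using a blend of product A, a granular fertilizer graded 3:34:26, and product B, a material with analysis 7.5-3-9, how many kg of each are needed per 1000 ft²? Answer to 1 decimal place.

0.8 kg product A, 17.6 kg product B

With a, b = kg per 1000 ft² of product A and product B:
K₂O: 0.26·a + 0.09·b = 1.8
P₂O₅: 0.34·a + 0.03·b = 0.81
Eliminate b: (row1) − 0.09/0.03·(row2) → -0.76·a = -0.63, so a = 0.828947.
Then b = (0.81 − 0.34·0.828947) / 0.03 = 17.6053.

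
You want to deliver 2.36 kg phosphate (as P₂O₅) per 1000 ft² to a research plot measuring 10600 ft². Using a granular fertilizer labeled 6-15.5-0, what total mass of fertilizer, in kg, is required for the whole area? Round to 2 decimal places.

161.39 kg

Product per 1000 ft² = 2.36 / 15.5% = 15.2258 kg.
Total product = 15.2258 × 10600 / 1000 = 161.394 kg.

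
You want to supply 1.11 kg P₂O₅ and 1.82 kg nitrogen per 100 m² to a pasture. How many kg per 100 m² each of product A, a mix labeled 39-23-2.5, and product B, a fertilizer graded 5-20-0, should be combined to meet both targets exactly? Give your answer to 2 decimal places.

With a, b = kg per 100 m² of product A and product B:
P₂O₅: 0.23·a + 0.2·b = 1.11
N: 0.39·a + 0.05·b = 1.82
Solving simultaneously: a = 4.6391, b = 0.215038.

4.64 kg product A, 0.22 kg product B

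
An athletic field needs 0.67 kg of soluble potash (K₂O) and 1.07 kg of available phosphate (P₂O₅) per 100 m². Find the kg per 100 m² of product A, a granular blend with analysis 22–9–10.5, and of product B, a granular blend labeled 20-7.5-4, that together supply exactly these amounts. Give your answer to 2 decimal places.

1.74 kg product A, 12.18 kg product B

Let a = kg of product A, b = kg of product B (per 100 m²).
K₂O: 0.105·a + 0.04·b = 0.67
P₂O₅: 0.09·a + 0.075·b = 1.07
Eliminate b: (row1) − 0.04/0.075·(row2) → 0.057·a = 0.0993333, so a = 1.74269.
Then b = (1.07 − 0.09·1.74269) / 0.075 = 12.1754.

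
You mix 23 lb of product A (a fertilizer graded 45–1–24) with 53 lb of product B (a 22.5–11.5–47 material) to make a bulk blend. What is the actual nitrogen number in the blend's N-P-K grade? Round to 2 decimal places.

Total mass = 23 + 53 = 76 lb.
N mass = 45%×23 + 22.5%×53 = 22.275 lb.
% N = 22.275 / 76 = 29.3092%.

29.31% N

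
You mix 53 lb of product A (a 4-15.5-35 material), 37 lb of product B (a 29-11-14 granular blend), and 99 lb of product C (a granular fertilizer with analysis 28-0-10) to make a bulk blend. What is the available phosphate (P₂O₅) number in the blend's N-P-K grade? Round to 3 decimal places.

6.500% P₂O₅

Total mass = 53 + 37 + 99 = 189 lb.
P₂O₅ mass = 15.5%×53 + 11%×37 + 0%×99 = 12.285 lb.
% P₂O₅ = 12.285 / 189 = 6.5%.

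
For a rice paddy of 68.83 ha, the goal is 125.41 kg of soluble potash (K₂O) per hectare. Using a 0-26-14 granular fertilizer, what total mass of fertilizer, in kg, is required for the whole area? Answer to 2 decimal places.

Product per hectare = 125.41 / 14% = 895.786 kg.
Total product = 895.786 × 68.83 = 61656.931 kg.

61656.93 kg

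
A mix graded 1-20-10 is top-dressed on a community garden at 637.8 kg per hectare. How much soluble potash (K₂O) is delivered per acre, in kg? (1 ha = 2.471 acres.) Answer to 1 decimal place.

25.8 kg K₂O per acre

K₂O per hectare = 637.8 × 10% = 63.78 kg.
Convert to per acre: 63.78 × 0.404694 = 25.8114 kg.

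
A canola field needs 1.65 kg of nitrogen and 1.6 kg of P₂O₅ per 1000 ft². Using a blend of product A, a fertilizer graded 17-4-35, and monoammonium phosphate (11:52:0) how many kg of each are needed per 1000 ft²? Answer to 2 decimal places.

8.12 kg product A, 2.45 kg monoammonium phosphate

Per-1000 ft² balance (a = product A, b = monoammonium phosphate):
N: 0.17·a + 0.11·b = 1.65
P₂O₅: 0.04·a + 0.52·b = 1.6
Eliminate a: (row1) − 0.17/0.04·(row2) → -2.1·b = -5.15, so b = 2.45238.
Back-substitute: a = (1.65 − 0.11·2.45238) / 0.17 = 8.11905.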